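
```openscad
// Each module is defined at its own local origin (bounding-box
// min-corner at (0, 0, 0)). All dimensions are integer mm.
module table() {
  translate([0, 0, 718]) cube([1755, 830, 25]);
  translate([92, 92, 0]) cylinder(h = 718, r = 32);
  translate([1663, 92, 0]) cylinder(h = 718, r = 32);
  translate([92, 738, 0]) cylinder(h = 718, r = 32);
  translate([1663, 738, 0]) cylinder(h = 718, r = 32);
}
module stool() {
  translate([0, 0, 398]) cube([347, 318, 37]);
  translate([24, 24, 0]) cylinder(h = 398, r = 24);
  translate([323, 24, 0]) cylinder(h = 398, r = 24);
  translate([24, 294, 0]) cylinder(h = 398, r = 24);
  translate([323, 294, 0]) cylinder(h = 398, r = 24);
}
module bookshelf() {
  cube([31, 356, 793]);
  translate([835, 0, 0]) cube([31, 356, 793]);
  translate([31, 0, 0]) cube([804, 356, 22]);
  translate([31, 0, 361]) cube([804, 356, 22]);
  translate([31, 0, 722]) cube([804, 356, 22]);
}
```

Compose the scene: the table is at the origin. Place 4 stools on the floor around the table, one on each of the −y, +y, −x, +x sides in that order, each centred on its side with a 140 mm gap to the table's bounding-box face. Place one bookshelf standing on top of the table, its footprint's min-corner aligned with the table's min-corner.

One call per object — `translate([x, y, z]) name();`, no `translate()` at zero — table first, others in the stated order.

table();
translate([704, -458, 0]) stool();
translate([704, 970, 0]) stool();
translate([-487, 256, 0]) stool();
translate([1895, 256, 0]) stool();
translate([0, 0, 743]) bookshelf();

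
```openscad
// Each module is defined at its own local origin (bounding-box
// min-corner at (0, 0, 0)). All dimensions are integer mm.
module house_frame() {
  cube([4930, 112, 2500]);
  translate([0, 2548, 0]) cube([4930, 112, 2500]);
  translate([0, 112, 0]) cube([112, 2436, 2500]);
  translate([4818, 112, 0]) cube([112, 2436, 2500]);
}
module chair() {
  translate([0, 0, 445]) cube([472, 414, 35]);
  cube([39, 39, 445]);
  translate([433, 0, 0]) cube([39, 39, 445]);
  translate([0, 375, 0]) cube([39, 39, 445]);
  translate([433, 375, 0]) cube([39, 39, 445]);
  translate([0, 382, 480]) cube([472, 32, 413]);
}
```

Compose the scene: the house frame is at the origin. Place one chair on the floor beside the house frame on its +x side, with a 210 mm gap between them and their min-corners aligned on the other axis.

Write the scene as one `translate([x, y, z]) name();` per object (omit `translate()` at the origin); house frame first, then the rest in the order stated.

house_frame();
translate([5140, 0, 0]) chair();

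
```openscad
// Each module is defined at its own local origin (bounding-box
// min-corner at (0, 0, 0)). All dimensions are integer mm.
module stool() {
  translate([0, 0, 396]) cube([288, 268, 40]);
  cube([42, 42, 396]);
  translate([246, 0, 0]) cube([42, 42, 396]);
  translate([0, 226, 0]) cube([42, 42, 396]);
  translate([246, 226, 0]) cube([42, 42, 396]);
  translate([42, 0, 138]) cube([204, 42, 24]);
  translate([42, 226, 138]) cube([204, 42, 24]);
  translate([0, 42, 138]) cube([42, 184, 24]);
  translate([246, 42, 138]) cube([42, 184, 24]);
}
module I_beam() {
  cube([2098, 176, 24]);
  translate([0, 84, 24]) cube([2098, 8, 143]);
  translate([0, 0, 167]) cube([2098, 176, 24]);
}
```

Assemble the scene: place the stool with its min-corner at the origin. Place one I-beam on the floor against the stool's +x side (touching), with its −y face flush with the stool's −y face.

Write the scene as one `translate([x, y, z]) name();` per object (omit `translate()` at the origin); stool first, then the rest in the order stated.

stool();
translate([288, 0, 0]) I_beam();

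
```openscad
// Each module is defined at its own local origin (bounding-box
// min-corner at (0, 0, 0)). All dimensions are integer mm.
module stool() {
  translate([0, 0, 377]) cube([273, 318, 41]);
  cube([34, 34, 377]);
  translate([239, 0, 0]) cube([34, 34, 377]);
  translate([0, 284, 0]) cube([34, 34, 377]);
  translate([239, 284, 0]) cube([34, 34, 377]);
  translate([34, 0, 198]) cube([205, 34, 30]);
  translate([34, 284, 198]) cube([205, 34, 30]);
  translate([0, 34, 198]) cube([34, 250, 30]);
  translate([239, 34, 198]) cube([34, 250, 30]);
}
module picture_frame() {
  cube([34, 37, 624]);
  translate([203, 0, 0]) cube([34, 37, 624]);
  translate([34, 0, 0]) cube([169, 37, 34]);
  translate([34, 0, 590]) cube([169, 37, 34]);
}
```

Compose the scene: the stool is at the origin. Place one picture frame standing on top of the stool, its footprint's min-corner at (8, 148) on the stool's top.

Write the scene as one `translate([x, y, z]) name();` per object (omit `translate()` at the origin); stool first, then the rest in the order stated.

stool();
translate([8, 148, 418]) picture_frame();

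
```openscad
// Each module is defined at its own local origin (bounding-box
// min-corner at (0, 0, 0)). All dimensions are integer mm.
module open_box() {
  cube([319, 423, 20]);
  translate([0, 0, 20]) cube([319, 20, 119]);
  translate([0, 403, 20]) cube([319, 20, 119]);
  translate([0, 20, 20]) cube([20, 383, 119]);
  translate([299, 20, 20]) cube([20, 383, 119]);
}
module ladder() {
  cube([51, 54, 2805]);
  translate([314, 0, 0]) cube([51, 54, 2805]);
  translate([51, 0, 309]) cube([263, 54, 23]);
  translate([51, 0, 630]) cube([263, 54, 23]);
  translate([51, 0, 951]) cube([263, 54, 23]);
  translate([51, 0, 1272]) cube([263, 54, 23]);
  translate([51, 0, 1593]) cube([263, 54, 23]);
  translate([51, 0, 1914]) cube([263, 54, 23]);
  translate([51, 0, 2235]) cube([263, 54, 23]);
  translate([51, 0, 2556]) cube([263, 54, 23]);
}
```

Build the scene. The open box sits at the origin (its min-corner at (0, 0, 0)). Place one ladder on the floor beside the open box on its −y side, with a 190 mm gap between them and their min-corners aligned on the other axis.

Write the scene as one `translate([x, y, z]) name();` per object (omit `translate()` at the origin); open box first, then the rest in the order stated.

open_box();
translate([0, -244, 0]) ladder();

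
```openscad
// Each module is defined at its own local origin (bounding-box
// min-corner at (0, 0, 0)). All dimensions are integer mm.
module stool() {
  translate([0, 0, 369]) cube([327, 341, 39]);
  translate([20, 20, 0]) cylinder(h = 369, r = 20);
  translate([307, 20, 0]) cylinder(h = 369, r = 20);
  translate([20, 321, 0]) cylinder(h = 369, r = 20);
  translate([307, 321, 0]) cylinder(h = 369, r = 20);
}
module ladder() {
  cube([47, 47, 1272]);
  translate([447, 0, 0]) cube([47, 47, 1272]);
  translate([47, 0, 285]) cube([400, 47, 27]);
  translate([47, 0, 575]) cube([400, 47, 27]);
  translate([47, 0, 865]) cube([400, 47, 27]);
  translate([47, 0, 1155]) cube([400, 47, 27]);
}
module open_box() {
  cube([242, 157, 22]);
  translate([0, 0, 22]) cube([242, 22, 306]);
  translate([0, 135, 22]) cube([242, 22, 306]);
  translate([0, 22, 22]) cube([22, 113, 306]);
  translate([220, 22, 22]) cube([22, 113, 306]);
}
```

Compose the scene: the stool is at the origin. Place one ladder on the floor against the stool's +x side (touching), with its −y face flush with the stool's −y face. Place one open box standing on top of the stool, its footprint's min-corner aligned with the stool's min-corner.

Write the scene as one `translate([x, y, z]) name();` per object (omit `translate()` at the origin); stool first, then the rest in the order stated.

stool();
translate([327, 0, 0]) ladder();
translate([0, 0, 408]) open_box();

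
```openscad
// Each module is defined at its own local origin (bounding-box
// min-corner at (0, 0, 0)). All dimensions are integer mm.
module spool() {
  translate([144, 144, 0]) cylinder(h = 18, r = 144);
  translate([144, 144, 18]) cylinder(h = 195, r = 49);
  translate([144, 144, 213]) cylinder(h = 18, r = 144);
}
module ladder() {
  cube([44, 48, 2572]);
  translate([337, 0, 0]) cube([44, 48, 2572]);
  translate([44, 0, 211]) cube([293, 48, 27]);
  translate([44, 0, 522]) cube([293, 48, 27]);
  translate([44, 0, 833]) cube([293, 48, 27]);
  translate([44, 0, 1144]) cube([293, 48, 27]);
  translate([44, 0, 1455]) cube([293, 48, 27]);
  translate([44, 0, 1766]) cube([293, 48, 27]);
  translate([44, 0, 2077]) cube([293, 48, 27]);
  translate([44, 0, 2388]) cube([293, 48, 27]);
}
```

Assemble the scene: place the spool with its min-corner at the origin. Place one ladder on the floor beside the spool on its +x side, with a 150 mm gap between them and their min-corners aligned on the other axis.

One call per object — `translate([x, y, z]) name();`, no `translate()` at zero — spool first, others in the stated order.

spool();
translate([438, 0, 0]) ladder();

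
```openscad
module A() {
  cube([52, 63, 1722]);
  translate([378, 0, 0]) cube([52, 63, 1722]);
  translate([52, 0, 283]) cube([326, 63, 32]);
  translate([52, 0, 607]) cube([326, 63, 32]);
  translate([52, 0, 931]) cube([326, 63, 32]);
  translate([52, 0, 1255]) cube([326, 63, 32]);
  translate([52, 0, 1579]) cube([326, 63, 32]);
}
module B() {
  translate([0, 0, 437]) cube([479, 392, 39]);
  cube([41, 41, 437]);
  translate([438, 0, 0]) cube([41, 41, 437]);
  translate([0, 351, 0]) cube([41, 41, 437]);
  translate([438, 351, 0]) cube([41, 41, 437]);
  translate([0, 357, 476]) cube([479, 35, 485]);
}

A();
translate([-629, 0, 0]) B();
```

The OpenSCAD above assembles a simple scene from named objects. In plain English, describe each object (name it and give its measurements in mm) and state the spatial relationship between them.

A is a straight ladder. Two 52×63 mm vertical rails, 1722 mm tall, stand 430 mm apart (outside-to-outside) with their front faces coplanar on the −y side. 5 rungs, each 63 mm deep and 32 mm tall, span between the inner faces of the rails, front faces flush with the rails. The lowest rung's underside is at z = 283 mm and rungs are spaced 324 mm apart (underside to underside).

B is a chair: 479×392 mm seat, 39 mm thick, top at z = 476 mm, on four 41 mm square corner legs flush with the seat edges. A 35 mm thick backrest slab spans the full seat width, extending 485 mm above the seat top, its back face flush with the seat's +y edge.

The chair is on the floor beside the ladder on its −x side.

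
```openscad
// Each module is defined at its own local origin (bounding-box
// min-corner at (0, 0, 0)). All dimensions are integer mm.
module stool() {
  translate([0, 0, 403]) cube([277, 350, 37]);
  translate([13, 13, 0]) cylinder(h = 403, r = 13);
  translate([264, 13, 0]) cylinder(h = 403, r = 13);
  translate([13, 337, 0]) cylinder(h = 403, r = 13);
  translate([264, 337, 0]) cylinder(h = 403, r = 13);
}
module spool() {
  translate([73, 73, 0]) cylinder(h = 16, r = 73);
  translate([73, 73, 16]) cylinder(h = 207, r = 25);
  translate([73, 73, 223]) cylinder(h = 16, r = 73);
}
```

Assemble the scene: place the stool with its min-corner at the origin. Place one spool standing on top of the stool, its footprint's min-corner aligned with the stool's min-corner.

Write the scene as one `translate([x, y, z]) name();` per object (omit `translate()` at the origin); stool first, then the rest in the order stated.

stool();
translate([0, 0, 440]) spool();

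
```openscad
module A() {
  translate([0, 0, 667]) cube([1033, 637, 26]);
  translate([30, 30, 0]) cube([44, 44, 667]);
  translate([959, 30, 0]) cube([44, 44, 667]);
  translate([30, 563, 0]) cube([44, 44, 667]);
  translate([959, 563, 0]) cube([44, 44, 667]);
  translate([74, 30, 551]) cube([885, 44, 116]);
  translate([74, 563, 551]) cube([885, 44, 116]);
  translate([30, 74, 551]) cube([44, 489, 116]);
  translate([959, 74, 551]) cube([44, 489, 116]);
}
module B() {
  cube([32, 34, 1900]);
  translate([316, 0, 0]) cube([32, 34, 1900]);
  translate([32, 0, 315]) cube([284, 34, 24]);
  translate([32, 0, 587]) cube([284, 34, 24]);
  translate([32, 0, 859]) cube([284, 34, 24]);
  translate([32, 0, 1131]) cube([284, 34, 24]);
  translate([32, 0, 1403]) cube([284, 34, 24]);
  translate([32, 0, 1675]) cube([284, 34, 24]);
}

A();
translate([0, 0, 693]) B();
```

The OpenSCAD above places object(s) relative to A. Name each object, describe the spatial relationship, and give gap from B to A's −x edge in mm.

A is a table. B is a ladder. The ladder is on top of the table. The gap from the ladder to the table's −x edge is 0 mm.

The ladder's min-x is at 0; the table's min-x is 0; gap = 0 mm.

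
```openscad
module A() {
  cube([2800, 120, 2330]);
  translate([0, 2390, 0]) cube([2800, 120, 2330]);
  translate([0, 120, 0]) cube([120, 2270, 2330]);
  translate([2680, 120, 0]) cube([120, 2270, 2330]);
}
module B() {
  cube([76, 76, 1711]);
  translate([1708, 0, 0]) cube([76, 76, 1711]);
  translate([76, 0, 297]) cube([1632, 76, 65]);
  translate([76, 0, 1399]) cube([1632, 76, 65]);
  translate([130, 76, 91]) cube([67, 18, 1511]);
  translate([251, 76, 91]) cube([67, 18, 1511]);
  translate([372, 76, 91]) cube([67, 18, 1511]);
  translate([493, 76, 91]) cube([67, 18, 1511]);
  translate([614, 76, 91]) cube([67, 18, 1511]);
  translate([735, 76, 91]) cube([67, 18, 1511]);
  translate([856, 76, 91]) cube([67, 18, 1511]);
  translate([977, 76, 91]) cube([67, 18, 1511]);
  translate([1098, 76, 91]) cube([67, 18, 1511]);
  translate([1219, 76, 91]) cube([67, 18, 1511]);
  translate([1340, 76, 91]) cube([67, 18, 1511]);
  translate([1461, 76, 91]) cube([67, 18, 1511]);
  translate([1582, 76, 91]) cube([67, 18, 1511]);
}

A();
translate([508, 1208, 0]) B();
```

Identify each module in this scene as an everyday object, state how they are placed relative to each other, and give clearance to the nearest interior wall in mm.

A is a house frame. B is a fence section. The fence section sits inside the house frame, centred. The clearance to the nearest interior wall is 388 mm.

Clearances: x = 388, y = 1088; minimum 388 mm.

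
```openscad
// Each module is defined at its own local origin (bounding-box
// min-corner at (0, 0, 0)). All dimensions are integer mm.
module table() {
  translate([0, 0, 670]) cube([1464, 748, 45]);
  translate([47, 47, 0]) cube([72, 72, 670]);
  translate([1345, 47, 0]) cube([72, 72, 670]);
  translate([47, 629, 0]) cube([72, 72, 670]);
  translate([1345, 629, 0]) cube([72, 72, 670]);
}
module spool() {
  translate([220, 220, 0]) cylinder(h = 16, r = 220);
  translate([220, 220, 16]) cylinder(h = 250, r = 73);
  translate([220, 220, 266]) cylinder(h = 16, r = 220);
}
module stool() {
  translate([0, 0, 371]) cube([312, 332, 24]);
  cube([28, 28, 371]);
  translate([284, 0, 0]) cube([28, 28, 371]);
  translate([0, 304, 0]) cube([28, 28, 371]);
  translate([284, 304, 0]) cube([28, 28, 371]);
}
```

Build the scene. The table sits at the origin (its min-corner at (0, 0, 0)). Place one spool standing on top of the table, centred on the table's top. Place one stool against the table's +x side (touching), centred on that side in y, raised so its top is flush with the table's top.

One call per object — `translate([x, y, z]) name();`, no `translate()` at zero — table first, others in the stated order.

table();
translate([512, 154, 715]) spool();
translate([1464, 208, 320]) stool();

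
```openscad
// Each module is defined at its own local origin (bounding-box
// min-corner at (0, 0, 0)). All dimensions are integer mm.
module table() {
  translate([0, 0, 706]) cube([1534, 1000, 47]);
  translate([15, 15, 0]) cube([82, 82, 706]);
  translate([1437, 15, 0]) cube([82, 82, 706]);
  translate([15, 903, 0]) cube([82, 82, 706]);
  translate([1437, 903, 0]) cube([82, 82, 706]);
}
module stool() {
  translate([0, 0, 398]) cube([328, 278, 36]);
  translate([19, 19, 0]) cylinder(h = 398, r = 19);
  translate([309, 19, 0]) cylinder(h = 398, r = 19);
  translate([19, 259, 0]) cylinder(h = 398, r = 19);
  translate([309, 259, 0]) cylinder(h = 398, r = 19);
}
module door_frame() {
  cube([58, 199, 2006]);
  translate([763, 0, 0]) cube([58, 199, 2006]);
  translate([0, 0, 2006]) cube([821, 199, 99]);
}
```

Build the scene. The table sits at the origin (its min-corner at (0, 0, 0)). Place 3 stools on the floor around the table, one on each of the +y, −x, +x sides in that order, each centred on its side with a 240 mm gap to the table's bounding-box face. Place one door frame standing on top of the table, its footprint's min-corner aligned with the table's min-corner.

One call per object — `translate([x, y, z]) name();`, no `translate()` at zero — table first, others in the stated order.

table();
translate([603, 1240, 0]) stool();
translate([-568, 361, 0]) stool();
translate([1774, 361, 0]) stool();
translate([0, 0, 753]) door_frame();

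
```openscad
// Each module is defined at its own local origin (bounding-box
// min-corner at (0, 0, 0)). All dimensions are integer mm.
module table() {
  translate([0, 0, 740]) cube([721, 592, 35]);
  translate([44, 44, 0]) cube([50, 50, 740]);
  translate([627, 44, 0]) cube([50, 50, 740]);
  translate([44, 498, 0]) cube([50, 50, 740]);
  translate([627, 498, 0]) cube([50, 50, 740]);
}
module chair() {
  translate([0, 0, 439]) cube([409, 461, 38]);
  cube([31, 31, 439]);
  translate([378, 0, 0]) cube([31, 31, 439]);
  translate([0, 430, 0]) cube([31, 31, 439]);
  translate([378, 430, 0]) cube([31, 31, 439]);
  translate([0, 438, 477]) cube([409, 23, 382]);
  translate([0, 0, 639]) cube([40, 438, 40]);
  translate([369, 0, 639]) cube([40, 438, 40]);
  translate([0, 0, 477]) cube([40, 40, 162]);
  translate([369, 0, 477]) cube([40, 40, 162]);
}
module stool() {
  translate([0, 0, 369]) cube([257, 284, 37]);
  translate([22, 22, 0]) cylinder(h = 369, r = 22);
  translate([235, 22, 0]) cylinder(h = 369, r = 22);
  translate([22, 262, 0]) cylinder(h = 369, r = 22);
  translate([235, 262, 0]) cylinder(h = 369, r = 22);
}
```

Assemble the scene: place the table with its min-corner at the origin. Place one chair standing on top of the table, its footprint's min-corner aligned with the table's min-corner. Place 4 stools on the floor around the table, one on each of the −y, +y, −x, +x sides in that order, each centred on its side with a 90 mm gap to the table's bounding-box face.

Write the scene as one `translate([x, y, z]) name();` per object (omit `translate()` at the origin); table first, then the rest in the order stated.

table();
translate([0, 0, 775]) chair();
translate([232, -374, 0]) stool();
translate([232, 682, 0]) stool();
translate([-347, 154, 0]) stool();
translate([811, 154, 0]) stool();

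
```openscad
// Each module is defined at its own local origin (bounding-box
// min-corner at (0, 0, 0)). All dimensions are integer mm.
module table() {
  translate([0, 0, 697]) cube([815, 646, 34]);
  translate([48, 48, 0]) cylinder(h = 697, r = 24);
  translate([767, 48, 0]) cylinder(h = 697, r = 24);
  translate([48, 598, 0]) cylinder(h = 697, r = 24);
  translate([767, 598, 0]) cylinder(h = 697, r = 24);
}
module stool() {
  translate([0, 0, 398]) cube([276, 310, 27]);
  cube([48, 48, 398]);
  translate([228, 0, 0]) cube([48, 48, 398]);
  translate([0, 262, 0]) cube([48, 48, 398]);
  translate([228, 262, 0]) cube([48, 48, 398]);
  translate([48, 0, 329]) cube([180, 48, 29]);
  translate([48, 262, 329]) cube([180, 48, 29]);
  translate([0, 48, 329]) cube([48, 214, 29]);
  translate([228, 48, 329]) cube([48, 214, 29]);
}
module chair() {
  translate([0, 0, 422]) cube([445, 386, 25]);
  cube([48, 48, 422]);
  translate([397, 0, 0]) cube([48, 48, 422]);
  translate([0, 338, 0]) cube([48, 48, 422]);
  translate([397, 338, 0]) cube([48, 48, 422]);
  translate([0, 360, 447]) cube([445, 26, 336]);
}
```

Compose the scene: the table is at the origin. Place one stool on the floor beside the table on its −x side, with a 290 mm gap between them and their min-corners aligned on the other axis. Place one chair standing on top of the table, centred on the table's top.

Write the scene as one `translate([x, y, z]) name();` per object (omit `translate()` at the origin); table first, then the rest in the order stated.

table();
translate([-566, 0, 0]) stool();
translate([185, 130, 731]) chair();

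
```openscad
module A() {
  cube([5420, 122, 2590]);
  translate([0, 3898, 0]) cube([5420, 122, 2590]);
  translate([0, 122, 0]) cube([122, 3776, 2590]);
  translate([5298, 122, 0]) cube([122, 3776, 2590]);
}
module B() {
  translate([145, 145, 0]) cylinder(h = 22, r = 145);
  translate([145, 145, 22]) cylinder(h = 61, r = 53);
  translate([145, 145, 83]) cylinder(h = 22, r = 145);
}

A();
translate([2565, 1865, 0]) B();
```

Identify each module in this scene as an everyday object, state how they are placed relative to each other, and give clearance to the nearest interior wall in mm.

A is a house frame. B is a spool. The spool sits inside the house frame, centred. The clearance to the nearest interior wall is 1743 mm.

Clearances: x = 2443, y = 1743; minimum 1743 mm.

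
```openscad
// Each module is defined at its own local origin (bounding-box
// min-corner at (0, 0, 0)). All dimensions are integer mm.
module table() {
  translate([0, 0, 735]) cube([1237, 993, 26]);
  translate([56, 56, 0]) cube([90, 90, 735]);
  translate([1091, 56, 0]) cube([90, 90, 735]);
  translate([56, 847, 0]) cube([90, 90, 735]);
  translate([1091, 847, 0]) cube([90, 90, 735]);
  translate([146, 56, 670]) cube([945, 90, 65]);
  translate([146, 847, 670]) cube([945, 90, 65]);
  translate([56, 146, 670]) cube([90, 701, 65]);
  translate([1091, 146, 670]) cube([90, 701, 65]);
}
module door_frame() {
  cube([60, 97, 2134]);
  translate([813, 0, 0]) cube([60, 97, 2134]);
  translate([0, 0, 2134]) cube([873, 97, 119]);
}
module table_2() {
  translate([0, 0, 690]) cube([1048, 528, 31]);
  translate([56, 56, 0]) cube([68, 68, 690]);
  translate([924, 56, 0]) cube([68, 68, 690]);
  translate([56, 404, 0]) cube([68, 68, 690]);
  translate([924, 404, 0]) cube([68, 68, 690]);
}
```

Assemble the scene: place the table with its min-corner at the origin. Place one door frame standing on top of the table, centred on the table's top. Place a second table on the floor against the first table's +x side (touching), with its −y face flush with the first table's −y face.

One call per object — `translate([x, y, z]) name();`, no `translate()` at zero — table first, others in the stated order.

table();
translate([182, 448, 761]) door_frame();
translate([1237, 0, 0]) table_2();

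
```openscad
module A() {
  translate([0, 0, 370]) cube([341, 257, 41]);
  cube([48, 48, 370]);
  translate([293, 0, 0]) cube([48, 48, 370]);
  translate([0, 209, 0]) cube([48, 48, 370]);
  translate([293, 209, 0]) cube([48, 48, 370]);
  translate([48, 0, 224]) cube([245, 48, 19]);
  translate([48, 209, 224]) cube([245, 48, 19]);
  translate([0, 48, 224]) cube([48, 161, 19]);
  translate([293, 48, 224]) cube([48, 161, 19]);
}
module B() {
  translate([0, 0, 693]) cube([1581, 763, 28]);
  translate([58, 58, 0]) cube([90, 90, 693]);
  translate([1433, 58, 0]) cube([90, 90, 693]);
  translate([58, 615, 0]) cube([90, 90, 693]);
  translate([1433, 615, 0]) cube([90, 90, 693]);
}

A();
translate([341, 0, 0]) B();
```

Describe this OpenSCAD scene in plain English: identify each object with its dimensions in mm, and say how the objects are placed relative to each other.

A is a four-legged stool. The seat is 341×257 mm, 41 mm thick, top at z = 411 mm. It stands on four square legs, each 48×48 mm in cross-section, from z = 0 to the seat underside, each flush with a corner of the seat. Four stretchers, 48 mm wide and 19 mm tall, connect adjacent legs with their undersides at z = 224 mm, each running between the inner faces of the legs it joins and aligned with the legs' outer faces on the other axis.

B is a rectangular dining table. The top is 1581×763×28 mm with its upper surface at z = 721 mm. It stands on four 90×90 mm square legs, each inset 58 mm from the nearest pair of top edges, running from the floor to the underside of the top.

The table is against the stool's +x side, with their −y faces flush.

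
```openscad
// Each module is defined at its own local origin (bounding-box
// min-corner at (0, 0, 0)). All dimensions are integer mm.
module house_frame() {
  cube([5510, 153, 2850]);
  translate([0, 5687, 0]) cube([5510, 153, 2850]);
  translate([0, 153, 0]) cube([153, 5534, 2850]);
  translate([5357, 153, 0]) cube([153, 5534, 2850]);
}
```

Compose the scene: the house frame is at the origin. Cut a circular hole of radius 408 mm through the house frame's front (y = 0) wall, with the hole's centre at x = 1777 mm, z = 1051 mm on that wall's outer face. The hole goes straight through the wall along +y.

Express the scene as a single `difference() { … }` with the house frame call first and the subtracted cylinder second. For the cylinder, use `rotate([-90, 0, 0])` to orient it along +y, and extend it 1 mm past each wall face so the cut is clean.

difference() {
  house_frame();
  translate([1777, -1, 1051]) rotate([-90, 0, 0]) cylinder(h = 155, r = 408);
}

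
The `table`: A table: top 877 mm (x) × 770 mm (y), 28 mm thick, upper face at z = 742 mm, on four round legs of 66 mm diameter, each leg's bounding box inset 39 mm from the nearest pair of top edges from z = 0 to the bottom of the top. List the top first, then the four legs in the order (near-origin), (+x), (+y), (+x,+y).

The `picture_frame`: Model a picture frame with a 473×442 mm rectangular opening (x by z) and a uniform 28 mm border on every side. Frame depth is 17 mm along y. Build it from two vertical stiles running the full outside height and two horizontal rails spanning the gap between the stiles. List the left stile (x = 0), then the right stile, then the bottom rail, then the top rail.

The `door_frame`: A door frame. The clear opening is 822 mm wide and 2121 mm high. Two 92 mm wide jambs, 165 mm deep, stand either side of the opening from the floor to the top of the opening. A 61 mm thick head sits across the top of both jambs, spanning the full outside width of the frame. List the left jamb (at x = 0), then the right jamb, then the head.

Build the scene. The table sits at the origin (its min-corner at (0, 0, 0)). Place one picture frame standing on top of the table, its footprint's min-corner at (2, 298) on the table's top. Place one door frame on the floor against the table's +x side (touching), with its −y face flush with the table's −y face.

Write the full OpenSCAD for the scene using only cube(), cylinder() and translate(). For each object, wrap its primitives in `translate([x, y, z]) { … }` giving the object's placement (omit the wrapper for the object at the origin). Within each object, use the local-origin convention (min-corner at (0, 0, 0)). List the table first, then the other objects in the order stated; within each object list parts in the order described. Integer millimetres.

translate([0, 0, 714]) cube([877, 770, 28]);
translate([72, 72, 0]) cylinder(h = 714, r = 33);
translate([805, 72, 0]) cylinder(h = 714, r = 33);
translate([72, 698, 0]) cylinder(h = 714, r = 33);
translate([805, 698, 0]) cylinder(h = 714, r = 33);
translate([2, 298, 742]) {
  cube([28, 17, 498]);
  translate([501, 0, 0]) cube([28, 17, 498]);
  translate([28, 0, 0]) cube([473, 17, 28]);
  translate([28, 0, 470]) cube([473, 17, 28]);
}
translate([877, 0, 0]) {
  cube([92, 165, 2121]);
  translate([914, 0, 0]) cube([92, 165, 2121]);
  translate([0, 0, 2121]) cube([1006, 165, 61]);
}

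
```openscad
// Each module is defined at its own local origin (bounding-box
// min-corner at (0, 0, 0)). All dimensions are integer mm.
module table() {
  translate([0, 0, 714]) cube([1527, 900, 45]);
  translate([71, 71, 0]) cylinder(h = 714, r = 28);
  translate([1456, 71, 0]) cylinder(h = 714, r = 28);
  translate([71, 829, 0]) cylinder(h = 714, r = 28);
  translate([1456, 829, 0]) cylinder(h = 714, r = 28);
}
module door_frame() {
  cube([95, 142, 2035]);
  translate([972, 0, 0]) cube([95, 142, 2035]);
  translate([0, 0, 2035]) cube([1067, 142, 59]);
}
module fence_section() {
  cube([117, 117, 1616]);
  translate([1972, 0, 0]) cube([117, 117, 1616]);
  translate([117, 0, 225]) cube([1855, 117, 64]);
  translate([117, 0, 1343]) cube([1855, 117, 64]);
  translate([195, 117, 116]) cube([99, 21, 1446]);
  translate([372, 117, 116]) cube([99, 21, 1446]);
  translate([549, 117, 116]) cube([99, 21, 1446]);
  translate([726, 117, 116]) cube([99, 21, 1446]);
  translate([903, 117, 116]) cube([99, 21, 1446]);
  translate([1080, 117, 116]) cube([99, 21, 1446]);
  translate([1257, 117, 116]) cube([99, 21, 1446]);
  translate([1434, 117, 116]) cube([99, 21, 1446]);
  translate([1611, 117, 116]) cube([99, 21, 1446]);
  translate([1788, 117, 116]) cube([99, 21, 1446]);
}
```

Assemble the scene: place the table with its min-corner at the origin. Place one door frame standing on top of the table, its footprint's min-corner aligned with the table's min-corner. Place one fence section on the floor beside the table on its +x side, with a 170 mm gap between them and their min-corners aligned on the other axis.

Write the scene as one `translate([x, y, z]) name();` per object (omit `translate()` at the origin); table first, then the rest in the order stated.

table();
translate([0, 0, 759]) door_frame();
translate([1697, 0, 0]) fence_section();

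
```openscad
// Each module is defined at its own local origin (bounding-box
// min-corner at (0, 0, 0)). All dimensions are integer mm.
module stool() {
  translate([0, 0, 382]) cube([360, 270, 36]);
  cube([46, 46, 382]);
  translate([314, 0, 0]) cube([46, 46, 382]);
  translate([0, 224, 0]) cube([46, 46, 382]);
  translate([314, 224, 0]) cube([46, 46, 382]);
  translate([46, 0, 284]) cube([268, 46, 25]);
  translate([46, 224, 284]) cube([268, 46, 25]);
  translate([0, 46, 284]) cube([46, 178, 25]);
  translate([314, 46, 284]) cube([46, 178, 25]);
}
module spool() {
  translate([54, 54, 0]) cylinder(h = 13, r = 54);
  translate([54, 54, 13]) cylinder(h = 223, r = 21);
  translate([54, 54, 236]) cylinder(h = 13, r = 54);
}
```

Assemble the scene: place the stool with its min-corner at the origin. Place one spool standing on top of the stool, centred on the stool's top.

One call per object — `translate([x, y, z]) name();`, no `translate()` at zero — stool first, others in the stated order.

stool();
translate([126, 81, 418]) spool();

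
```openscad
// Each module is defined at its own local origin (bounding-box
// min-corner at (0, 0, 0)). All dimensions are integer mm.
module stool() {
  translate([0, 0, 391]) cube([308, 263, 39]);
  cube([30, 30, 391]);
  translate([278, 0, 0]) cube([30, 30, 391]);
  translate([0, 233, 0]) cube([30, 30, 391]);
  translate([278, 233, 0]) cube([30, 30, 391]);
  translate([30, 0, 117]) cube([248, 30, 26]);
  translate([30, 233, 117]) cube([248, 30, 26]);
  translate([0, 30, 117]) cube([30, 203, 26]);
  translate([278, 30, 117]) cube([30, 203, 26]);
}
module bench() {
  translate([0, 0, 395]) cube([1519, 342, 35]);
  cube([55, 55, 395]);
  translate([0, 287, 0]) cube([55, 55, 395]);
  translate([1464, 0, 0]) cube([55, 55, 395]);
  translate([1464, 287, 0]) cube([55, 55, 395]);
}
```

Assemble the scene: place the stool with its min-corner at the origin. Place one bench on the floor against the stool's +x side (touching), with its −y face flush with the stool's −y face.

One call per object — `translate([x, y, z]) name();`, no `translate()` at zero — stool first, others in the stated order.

stool();
translate([308, 0, 0]) bench();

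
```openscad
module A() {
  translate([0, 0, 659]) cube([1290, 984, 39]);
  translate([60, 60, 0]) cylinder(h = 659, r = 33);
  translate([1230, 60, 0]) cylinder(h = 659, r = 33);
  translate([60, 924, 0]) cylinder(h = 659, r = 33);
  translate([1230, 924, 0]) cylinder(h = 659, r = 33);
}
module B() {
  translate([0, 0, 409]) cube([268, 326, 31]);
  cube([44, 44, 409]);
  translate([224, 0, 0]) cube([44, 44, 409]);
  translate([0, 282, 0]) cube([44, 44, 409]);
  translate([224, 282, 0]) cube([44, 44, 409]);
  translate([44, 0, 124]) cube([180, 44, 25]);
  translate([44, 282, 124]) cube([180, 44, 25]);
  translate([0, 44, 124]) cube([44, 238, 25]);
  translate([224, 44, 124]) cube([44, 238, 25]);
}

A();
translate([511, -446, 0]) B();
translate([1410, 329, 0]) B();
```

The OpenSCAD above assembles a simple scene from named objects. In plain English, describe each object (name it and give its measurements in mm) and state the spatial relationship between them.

A is a rectangular dining table. The top is 1290×984×39 mm with its upper surface at z = 698 mm. It stands on four round legs of 66 mm diameter, each leg's bounding box inset 27 mm from the nearest pair of top edges, running from the floor to the underside of the top.

B is a four-legged stool. The seat is 268×326 mm, 31 mm thick, top at z = 440 mm. It stands on four square legs, each 44×44 mm in cross-section, from z = 0 to the seat underside, each flush with a corner of the seat. Four stretchers, 44 mm wide and 25 mm tall, connect adjacent legs with their undersides at z = 124 mm, each running between the inner faces of the legs it joins and aligned with the legs' outer faces on the other axis.

Two stools sit around the table at the −y, +x sides.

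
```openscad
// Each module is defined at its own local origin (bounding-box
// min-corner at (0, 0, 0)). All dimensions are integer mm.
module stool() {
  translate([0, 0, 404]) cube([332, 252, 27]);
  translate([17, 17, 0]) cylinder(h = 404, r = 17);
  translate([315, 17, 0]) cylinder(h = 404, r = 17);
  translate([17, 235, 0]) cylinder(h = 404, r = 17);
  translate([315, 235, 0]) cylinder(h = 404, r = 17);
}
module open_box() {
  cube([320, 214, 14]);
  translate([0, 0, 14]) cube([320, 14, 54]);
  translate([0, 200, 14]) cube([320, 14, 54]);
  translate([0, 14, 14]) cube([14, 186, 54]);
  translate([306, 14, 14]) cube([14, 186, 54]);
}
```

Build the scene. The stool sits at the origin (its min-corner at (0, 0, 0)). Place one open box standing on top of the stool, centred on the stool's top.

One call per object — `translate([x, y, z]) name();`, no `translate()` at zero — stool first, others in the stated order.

stool();
translate([6, 19, 431]) open_box();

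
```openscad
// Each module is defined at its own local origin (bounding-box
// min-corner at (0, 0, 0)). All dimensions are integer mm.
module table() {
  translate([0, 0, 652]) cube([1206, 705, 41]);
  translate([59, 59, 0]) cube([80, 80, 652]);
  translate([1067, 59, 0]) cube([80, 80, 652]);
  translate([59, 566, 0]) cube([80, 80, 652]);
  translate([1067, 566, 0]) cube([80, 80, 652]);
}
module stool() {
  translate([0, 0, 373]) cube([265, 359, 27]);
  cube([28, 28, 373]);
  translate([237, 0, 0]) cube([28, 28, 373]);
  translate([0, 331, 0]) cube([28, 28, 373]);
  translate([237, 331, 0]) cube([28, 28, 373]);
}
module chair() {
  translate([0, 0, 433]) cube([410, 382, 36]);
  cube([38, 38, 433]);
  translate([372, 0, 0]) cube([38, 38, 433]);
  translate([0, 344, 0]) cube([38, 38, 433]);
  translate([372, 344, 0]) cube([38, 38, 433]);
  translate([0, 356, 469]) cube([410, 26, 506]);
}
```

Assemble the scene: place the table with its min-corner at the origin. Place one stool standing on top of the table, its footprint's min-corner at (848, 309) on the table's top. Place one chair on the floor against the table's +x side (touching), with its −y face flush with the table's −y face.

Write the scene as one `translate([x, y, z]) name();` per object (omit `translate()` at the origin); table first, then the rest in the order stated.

table();
translate([848, 309, 693]) stool();
translate([1206, 0, 0]) chair();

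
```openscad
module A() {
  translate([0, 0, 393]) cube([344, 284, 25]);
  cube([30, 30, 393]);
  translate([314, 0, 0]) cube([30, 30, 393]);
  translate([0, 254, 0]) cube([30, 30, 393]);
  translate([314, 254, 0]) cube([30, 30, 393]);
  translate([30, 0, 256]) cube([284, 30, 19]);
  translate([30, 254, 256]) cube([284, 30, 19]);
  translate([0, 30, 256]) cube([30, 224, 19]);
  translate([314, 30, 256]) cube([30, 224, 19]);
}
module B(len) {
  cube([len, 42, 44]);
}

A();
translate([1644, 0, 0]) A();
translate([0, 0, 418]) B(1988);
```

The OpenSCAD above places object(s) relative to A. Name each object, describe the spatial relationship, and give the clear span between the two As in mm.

Second stool starts at x = 1644; first ends at x = 344; clear span = 1644 − 344 = 1300 mm.

A is a stool. B is a beam. A beam spans the tops of two stools. The clear span between the two stools is 1300 mm.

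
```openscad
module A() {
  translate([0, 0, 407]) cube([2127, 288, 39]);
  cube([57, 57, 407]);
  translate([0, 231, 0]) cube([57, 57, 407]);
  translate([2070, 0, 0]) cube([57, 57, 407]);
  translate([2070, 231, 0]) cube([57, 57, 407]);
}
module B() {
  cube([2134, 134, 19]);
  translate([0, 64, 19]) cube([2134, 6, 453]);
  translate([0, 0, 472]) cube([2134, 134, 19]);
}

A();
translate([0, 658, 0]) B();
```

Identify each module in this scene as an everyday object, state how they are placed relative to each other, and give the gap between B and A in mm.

The I-beam's nearest face is 370 mm from the bench's +y face.

A is a bench. B is an I-beam. The I-beam is on the floor beside the bench on its +y side. The gap between the I-beam and the bench is 370 mm.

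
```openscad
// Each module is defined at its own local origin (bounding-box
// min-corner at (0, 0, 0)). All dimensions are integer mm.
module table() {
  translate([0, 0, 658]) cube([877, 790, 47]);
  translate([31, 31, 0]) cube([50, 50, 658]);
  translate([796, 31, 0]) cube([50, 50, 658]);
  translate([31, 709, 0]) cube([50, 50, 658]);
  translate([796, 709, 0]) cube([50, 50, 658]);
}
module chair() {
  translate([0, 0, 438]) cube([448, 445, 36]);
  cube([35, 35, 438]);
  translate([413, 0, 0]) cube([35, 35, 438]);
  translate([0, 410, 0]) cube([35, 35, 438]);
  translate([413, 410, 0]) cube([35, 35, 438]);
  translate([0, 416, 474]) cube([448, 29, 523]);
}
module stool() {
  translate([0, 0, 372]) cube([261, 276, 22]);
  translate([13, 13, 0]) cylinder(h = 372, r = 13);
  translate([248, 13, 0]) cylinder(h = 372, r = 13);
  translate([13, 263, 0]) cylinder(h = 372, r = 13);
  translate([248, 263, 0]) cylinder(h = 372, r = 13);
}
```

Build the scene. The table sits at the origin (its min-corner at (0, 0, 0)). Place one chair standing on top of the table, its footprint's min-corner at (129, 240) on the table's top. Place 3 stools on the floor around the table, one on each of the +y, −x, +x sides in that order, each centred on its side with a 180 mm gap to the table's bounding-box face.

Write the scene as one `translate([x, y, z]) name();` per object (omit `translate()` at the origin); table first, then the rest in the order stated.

table();
translate([129, 240, 705]) chair();
translate([308, 970, 0]) stool();
translate([-441, 257, 0]) stool();
translate([1057, 257, 0]) stool();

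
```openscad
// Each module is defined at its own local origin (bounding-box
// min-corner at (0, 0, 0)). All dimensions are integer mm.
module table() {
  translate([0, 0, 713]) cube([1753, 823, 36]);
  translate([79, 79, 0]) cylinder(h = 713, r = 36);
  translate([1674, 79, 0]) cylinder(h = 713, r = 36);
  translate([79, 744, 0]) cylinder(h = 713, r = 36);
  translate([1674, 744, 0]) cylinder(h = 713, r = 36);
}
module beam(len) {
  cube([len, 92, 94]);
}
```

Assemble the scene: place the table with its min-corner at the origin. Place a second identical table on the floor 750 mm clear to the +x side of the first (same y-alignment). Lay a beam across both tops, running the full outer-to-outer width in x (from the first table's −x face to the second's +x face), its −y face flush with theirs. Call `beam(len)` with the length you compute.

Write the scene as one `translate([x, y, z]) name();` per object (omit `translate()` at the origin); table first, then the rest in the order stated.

table();
translate([2503, 0, 0]) table();
translate([0, 0, 749]) beam(4256);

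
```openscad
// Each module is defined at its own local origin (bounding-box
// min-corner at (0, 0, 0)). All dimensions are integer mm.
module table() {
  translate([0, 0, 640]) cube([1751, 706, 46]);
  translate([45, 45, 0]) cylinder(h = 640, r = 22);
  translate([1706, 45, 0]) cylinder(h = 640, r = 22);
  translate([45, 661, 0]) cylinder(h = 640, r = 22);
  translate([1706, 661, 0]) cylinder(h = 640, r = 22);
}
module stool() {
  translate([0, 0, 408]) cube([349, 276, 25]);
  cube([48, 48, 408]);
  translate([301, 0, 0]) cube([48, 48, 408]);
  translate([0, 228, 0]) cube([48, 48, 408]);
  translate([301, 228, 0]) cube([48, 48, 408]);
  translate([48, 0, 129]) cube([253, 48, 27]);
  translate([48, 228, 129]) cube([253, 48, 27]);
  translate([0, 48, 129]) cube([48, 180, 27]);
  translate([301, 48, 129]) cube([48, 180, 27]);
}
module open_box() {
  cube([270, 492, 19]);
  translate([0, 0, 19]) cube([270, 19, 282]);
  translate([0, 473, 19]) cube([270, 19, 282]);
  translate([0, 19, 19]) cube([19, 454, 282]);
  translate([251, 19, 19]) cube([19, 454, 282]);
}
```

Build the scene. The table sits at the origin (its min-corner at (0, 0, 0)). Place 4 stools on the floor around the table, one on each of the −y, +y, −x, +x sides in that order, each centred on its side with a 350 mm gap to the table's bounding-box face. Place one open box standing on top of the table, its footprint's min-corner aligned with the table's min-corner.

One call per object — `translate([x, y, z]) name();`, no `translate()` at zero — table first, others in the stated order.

table();
translate([701, -626, 0]) stool();
translate([701, 1056, 0]) stool();
translate([-699, 215, 0]) stool();
translate([2101, 215, 0]) stool();
translate([0, 0, 686]) open_box();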